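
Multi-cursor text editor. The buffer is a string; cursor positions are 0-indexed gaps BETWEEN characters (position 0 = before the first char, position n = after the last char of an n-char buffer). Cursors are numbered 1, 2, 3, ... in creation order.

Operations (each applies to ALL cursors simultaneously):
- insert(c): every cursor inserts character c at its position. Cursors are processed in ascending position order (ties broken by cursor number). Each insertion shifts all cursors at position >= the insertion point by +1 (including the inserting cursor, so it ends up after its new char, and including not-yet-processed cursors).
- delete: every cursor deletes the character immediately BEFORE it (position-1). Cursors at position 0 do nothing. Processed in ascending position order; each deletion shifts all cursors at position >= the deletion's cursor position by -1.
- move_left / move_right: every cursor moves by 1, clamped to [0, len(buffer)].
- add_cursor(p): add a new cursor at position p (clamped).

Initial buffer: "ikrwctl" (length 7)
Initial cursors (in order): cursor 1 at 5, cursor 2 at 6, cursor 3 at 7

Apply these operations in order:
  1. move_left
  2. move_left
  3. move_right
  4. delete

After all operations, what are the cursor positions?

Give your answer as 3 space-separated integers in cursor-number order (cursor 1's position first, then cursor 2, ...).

Answer: 3 3 3

Derivation:
After op 1 (move_left): buffer="ikrwctl" (len 7), cursors c1@4 c2@5 c3@6, authorship .......
After op 2 (move_left): buffer="ikrwctl" (len 7), cursors c1@3 c2@4 c3@5, authorship .......
After op 3 (move_right): buffer="ikrwctl" (len 7), cursors c1@4 c2@5 c3@6, authorship .......
After op 4 (delete): buffer="ikrl" (len 4), cursors c1@3 c2@3 c3@3, authorship ....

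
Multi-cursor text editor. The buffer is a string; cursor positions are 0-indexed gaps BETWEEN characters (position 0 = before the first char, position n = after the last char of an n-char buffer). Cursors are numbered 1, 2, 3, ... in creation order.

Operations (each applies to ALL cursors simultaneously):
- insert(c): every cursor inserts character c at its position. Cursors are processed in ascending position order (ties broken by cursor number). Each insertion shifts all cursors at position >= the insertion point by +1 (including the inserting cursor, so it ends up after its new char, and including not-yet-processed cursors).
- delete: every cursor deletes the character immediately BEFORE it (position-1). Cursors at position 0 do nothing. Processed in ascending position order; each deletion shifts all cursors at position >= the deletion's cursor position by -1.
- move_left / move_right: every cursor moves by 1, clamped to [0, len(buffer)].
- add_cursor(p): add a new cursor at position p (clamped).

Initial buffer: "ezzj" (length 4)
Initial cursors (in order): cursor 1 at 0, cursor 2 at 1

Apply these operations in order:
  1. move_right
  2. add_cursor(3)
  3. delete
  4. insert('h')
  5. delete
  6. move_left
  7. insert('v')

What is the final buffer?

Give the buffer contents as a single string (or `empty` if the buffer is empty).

Answer: vvvj

Derivation:
After op 1 (move_right): buffer="ezzj" (len 4), cursors c1@1 c2@2, authorship ....
After op 2 (add_cursor(3)): buffer="ezzj" (len 4), cursors c1@1 c2@2 c3@3, authorship ....
After op 3 (delete): buffer="j" (len 1), cursors c1@0 c2@0 c3@0, authorship .
After op 4 (insert('h')): buffer="hhhj" (len 4), cursors c1@3 c2@3 c3@3, authorship 123.
After op 5 (delete): buffer="j" (len 1), cursors c1@0 c2@0 c3@0, authorship .
After op 6 (move_left): buffer="j" (len 1), cursors c1@0 c2@0 c3@0, authorship .
After op 7 (insert('v')): buffer="vvvj" (len 4), cursors c1@3 c2@3 c3@3, authorship 123.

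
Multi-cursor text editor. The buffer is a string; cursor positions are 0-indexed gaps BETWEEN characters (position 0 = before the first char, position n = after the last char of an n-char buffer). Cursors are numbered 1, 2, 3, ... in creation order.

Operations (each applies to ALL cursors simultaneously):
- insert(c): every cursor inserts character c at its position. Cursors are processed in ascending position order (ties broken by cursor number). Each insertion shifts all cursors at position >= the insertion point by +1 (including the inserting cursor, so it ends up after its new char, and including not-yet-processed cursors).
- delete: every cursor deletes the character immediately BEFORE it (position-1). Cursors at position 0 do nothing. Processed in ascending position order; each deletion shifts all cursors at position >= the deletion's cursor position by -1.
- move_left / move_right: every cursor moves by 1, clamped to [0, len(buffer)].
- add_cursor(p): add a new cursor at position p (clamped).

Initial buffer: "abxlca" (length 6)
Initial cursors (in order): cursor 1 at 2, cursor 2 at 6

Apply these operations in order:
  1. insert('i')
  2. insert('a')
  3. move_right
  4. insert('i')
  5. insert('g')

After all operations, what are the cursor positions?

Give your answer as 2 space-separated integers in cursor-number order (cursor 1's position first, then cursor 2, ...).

After op 1 (insert('i')): buffer="abixlcai" (len 8), cursors c1@3 c2@8, authorship ..1....2
After op 2 (insert('a')): buffer="abiaxlcaia" (len 10), cursors c1@4 c2@10, authorship ..11....22
After op 3 (move_right): buffer="abiaxlcaia" (len 10), cursors c1@5 c2@10, authorship ..11....22
After op 4 (insert('i')): buffer="abiaxilcaiai" (len 12), cursors c1@6 c2@12, authorship ..11.1...222
After op 5 (insert('g')): buffer="abiaxiglcaiaig" (len 14), cursors c1@7 c2@14, authorship ..11.11...2222

Answer: 7 14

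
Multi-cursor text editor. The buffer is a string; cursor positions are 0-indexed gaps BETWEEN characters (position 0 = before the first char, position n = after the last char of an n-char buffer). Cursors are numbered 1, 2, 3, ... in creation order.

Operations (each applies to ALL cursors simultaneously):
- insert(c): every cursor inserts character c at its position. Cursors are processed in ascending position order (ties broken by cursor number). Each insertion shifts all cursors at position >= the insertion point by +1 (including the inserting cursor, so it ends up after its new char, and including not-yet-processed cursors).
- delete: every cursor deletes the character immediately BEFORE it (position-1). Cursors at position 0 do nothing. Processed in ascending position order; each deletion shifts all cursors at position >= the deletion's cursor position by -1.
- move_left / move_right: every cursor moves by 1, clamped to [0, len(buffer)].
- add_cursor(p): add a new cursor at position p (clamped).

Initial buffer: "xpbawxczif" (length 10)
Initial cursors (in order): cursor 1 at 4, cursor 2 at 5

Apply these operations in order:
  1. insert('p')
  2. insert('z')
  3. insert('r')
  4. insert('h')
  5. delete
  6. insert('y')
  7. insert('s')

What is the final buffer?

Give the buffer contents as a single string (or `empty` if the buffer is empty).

Answer: xpbapzryswpzrysxczif

Derivation:
After op 1 (insert('p')): buffer="xpbapwpxczif" (len 12), cursors c1@5 c2@7, authorship ....1.2.....
After op 2 (insert('z')): buffer="xpbapzwpzxczif" (len 14), cursors c1@6 c2@9, authorship ....11.22.....
After op 3 (insert('r')): buffer="xpbapzrwpzrxczif" (len 16), cursors c1@7 c2@11, authorship ....111.222.....
After op 4 (insert('h')): buffer="xpbapzrhwpzrhxczif" (len 18), cursors c1@8 c2@13, authorship ....1111.2222.....
After op 5 (delete): buffer="xpbapzrwpzrxczif" (len 16), cursors c1@7 c2@11, authorship ....111.222.....
After op 6 (insert('y')): buffer="xpbapzrywpzryxczif" (len 18), cursors c1@8 c2@13, authorship ....1111.2222.....
After op 7 (insert('s')): buffer="xpbapzryswpzrysxczif" (len 20), cursors c1@9 c2@15, authorship ....11111.22222.....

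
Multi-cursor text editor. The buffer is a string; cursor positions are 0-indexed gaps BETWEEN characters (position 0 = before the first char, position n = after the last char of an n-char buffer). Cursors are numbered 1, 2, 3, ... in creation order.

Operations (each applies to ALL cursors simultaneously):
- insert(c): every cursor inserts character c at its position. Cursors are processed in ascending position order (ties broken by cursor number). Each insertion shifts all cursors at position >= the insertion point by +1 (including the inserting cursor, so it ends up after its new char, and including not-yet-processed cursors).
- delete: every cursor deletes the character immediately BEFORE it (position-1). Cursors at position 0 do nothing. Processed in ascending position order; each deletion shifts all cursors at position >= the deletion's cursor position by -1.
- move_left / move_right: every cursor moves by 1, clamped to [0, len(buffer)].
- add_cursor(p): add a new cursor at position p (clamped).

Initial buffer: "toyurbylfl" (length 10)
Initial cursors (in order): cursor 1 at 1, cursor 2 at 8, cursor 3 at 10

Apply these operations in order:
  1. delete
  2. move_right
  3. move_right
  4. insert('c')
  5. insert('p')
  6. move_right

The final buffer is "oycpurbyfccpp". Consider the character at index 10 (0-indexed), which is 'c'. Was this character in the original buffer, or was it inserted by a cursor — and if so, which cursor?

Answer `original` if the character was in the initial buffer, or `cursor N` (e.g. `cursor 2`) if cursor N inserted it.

After op 1 (delete): buffer="oyurbyf" (len 7), cursors c1@0 c2@6 c3@7, authorship .......
After op 2 (move_right): buffer="oyurbyf" (len 7), cursors c1@1 c2@7 c3@7, authorship .......
After op 3 (move_right): buffer="oyurbyf" (len 7), cursors c1@2 c2@7 c3@7, authorship .......
After op 4 (insert('c')): buffer="oycurbyfcc" (len 10), cursors c1@3 c2@10 c3@10, authorship ..1.....23
After op 5 (insert('p')): buffer="oycpurbyfccpp" (len 13), cursors c1@4 c2@13 c3@13, authorship ..11.....2323
After op 6 (move_right): buffer="oycpurbyfccpp" (len 13), cursors c1@5 c2@13 c3@13, authorship ..11.....2323
Authorship (.=original, N=cursor N): . . 1 1 . . . . . 2 3 2 3
Index 10: author = 3

Answer: cursor 3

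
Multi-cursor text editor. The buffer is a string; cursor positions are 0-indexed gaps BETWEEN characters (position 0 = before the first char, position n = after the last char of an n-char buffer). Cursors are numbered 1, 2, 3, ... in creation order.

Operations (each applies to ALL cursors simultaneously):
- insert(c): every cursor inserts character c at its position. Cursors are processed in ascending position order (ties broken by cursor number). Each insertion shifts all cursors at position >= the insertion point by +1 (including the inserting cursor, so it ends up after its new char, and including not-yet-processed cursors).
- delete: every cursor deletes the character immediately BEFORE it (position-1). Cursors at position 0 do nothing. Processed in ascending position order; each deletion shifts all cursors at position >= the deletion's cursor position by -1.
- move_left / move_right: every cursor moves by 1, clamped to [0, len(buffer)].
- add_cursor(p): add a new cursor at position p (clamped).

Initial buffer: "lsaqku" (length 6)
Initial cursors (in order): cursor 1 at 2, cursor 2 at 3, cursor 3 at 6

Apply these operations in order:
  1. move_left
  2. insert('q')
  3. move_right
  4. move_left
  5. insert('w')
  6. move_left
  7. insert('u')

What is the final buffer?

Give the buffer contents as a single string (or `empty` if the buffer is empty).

Answer: lquwsquwaqkquwu

Derivation:
After op 1 (move_left): buffer="lsaqku" (len 6), cursors c1@1 c2@2 c3@5, authorship ......
After op 2 (insert('q')): buffer="lqsqaqkqu" (len 9), cursors c1@2 c2@4 c3@8, authorship .1.2...3.
After op 3 (move_right): buffer="lqsqaqkqu" (len 9), cursors c1@3 c2@5 c3@9, authorship .1.2...3.
After op 4 (move_left): buffer="lqsqaqkqu" (len 9), cursors c1@2 c2@4 c3@8, authorship .1.2...3.
After op 5 (insert('w')): buffer="lqwsqwaqkqwu" (len 12), cursors c1@3 c2@6 c3@11, authorship .11.22...33.
After op 6 (move_left): buffer="lqwsqwaqkqwu" (len 12), cursors c1@2 c2@5 c3@10, authorship .11.22...33.
After op 7 (insert('u')): buffer="lquwsquwaqkquwu" (len 15), cursors c1@3 c2@7 c3@13, authorship .111.222...333.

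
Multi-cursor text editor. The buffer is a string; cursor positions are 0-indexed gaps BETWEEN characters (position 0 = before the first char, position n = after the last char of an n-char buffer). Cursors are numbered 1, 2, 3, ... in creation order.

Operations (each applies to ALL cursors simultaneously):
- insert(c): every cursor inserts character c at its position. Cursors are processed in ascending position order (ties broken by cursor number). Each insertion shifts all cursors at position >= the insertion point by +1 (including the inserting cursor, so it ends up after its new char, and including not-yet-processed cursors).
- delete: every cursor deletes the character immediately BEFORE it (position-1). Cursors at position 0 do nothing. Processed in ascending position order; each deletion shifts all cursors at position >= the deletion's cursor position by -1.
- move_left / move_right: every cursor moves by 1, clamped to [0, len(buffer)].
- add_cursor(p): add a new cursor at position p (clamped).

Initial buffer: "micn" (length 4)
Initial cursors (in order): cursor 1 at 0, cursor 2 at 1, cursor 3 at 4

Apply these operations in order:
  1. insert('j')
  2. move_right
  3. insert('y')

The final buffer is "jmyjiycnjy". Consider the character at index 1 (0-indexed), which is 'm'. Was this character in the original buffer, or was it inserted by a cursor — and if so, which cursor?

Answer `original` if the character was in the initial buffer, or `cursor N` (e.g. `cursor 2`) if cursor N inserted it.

Answer: original

Derivation:
After op 1 (insert('j')): buffer="jmjicnj" (len 7), cursors c1@1 c2@3 c3@7, authorship 1.2...3
After op 2 (move_right): buffer="jmjicnj" (len 7), cursors c1@2 c2@4 c3@7, authorship 1.2...3
After op 3 (insert('y')): buffer="jmyjiycnjy" (len 10), cursors c1@3 c2@6 c3@10, authorship 1.12.2..33
Authorship (.=original, N=cursor N): 1 . 1 2 . 2 . . 3 3
Index 1: author = original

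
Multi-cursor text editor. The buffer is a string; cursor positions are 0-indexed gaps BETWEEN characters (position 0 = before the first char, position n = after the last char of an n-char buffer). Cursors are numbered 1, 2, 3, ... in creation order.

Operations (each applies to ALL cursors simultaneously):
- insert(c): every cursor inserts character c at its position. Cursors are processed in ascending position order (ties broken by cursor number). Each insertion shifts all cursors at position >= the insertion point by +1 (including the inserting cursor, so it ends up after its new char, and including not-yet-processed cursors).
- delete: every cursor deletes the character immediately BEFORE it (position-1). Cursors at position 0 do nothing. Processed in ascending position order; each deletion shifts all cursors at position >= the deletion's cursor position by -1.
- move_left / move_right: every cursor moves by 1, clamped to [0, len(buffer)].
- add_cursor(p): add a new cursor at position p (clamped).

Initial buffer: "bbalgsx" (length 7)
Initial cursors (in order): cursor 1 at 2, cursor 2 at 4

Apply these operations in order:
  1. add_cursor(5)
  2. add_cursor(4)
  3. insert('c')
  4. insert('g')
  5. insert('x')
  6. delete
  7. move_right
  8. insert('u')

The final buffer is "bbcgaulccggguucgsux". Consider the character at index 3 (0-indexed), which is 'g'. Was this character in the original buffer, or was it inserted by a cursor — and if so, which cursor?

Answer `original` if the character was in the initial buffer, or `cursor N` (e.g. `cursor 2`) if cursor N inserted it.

After op 1 (add_cursor(5)): buffer="bbalgsx" (len 7), cursors c1@2 c2@4 c3@5, authorship .......
After op 2 (add_cursor(4)): buffer="bbalgsx" (len 7), cursors c1@2 c2@4 c4@4 c3@5, authorship .......
After op 3 (insert('c')): buffer="bbcalccgcsx" (len 11), cursors c1@3 c2@7 c4@7 c3@9, authorship ..1..24.3..
After op 4 (insert('g')): buffer="bbcgalccgggcgsx" (len 15), cursors c1@4 c2@10 c4@10 c3@13, authorship ..11..2424.33..
After op 5 (insert('x')): buffer="bbcgxalccggxxgcgxsx" (len 19), cursors c1@5 c2@13 c4@13 c3@17, authorship ..111..242424.333..
After op 6 (delete): buffer="bbcgalccgggcgsx" (len 15), cursors c1@4 c2@10 c4@10 c3@13, authorship ..11..2424.33..
After op 7 (move_right): buffer="bbcgalccgggcgsx" (len 15), cursors c1@5 c2@11 c4@11 c3@14, authorship ..11..2424.33..
After op 8 (insert('u')): buffer="bbcgaulccggguucgsux" (len 19), cursors c1@6 c2@14 c4@14 c3@18, authorship ..11.1.2424.2433.3.
Authorship (.=original, N=cursor N): . . 1 1 . 1 . 2 4 2 4 . 2 4 3 3 . 3 .
Index 3: author = 1

Answer: cursor 1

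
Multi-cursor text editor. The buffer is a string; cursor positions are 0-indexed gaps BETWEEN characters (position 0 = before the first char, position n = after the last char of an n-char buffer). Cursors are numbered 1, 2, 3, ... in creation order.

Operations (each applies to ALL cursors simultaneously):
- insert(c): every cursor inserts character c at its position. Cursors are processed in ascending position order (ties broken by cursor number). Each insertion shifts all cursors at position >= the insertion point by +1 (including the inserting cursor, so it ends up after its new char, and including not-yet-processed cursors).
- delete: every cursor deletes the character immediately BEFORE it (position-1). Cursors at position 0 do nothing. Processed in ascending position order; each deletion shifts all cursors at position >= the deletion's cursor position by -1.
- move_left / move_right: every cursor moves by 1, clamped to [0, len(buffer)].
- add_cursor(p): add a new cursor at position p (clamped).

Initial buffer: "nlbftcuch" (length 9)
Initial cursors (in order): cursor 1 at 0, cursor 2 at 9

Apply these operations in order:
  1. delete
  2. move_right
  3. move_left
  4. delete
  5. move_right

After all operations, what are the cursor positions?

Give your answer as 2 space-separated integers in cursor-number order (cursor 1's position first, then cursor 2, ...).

After op 1 (delete): buffer="nlbftcuc" (len 8), cursors c1@0 c2@8, authorship ........
After op 2 (move_right): buffer="nlbftcuc" (len 8), cursors c1@1 c2@8, authorship ........
After op 3 (move_left): buffer="nlbftcuc" (len 8), cursors c1@0 c2@7, authorship ........
After op 4 (delete): buffer="nlbftcc" (len 7), cursors c1@0 c2@6, authorship .......
After op 5 (move_right): buffer="nlbftcc" (len 7), cursors c1@1 c2@7, authorship .......

Answer: 1 7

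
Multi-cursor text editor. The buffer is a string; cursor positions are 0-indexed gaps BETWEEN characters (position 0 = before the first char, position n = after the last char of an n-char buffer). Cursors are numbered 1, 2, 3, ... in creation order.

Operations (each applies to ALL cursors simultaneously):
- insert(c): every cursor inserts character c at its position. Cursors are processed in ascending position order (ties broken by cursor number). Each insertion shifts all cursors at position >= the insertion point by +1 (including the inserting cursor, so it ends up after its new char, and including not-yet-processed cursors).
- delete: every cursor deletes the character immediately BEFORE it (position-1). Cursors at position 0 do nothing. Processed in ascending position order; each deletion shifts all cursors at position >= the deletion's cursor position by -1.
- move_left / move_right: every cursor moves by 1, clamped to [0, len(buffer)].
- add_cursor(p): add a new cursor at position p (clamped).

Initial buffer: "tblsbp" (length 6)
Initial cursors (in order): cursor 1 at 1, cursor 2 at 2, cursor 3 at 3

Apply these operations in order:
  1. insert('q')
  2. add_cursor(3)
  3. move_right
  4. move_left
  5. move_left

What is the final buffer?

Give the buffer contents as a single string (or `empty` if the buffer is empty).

After op 1 (insert('q')): buffer="tqbqlqsbp" (len 9), cursors c1@2 c2@4 c3@6, authorship .1.2.3...
After op 2 (add_cursor(3)): buffer="tqbqlqsbp" (len 9), cursors c1@2 c4@3 c2@4 c3@6, authorship .1.2.3...
After op 3 (move_right): buffer="tqbqlqsbp" (len 9), cursors c1@3 c4@4 c2@5 c3@7, authorship .1.2.3...
After op 4 (move_left): buffer="tqbqlqsbp" (len 9), cursors c1@2 c4@3 c2@4 c3@6, authorship .1.2.3...
After op 5 (move_left): buffer="tqbqlqsbp" (len 9), cursors c1@1 c4@2 c2@3 c3@5, authorship .1.2.3...

Answer: tqbqlqsbp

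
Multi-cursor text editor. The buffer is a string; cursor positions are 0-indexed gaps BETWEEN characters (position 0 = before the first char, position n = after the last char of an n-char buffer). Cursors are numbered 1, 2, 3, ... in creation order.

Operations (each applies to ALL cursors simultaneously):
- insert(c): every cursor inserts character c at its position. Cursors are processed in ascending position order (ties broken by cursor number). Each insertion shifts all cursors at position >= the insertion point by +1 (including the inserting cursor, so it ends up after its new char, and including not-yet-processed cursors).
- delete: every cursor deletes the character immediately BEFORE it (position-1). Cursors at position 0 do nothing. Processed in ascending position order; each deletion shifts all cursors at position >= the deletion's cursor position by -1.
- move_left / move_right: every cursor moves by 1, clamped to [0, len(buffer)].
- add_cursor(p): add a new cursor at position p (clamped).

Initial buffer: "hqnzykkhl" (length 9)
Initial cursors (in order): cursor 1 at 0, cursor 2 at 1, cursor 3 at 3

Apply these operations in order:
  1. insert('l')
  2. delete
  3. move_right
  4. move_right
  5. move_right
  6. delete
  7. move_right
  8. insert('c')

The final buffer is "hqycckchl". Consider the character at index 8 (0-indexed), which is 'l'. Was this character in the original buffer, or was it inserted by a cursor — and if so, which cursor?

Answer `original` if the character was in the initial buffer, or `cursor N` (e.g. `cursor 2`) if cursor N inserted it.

Answer: original

Derivation:
After op 1 (insert('l')): buffer="lhlqnlzykkhl" (len 12), cursors c1@1 c2@3 c3@6, authorship 1.2..3......
After op 2 (delete): buffer="hqnzykkhl" (len 9), cursors c1@0 c2@1 c3@3, authorship .........
After op 3 (move_right): buffer="hqnzykkhl" (len 9), cursors c1@1 c2@2 c3@4, authorship .........
After op 4 (move_right): buffer="hqnzykkhl" (len 9), cursors c1@2 c2@3 c3@5, authorship .........
After op 5 (move_right): buffer="hqnzykkhl" (len 9), cursors c1@3 c2@4 c3@6, authorship .........
After op 6 (delete): buffer="hqykhl" (len 6), cursors c1@2 c2@2 c3@3, authorship ......
After op 7 (move_right): buffer="hqykhl" (len 6), cursors c1@3 c2@3 c3@4, authorship ......
After op 8 (insert('c')): buffer="hqycckchl" (len 9), cursors c1@5 c2@5 c3@7, authorship ...12.3..
Authorship (.=original, N=cursor N): . . . 1 2 . 3 . .
Index 8: author = original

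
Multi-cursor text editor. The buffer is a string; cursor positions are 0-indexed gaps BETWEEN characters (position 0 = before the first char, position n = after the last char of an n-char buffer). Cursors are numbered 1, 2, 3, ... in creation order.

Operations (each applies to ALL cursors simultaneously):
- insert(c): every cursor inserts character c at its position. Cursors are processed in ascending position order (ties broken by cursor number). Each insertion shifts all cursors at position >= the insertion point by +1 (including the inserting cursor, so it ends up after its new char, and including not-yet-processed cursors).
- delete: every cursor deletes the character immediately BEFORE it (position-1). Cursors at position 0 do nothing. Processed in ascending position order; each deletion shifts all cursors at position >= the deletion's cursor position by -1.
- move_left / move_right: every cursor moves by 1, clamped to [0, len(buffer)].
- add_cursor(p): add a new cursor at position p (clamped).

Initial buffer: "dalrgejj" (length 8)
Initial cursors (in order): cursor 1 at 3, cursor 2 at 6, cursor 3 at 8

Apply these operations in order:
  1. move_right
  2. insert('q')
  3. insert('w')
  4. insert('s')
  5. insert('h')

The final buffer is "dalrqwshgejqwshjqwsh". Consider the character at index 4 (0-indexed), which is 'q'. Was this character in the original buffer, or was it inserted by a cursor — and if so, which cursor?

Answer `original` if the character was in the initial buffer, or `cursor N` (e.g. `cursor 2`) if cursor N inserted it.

After op 1 (move_right): buffer="dalrgejj" (len 8), cursors c1@4 c2@7 c3@8, authorship ........
After op 2 (insert('q')): buffer="dalrqgejqjq" (len 11), cursors c1@5 c2@9 c3@11, authorship ....1...2.3
After op 3 (insert('w')): buffer="dalrqwgejqwjqw" (len 14), cursors c1@6 c2@11 c3@14, authorship ....11...22.33
After op 4 (insert('s')): buffer="dalrqwsgejqwsjqws" (len 17), cursors c1@7 c2@13 c3@17, authorship ....111...222.333
After op 5 (insert('h')): buffer="dalrqwshgejqwshjqwsh" (len 20), cursors c1@8 c2@15 c3@20, authorship ....1111...2222.3333
Authorship (.=original, N=cursor N): . . . . 1 1 1 1 . . . 2 2 2 2 . 3 3 3 3
Index 4: author = 1

Answer: cursor 1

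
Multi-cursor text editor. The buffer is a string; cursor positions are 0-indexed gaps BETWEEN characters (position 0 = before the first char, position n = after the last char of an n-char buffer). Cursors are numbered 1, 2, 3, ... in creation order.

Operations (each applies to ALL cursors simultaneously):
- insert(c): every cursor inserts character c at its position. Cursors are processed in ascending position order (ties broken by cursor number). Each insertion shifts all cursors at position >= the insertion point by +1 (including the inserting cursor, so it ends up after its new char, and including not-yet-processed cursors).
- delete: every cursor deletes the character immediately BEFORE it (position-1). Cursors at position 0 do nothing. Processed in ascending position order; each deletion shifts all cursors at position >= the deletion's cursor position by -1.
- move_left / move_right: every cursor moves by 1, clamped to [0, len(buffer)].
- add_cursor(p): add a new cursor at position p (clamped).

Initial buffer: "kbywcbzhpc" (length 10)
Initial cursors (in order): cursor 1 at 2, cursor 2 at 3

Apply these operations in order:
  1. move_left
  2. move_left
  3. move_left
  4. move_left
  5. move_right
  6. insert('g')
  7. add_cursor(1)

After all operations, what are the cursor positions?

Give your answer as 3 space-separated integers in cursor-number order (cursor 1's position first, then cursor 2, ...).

After op 1 (move_left): buffer="kbywcbzhpc" (len 10), cursors c1@1 c2@2, authorship ..........
After op 2 (move_left): buffer="kbywcbzhpc" (len 10), cursors c1@0 c2@1, authorship ..........
After op 3 (move_left): buffer="kbywcbzhpc" (len 10), cursors c1@0 c2@0, authorship ..........
After op 4 (move_left): buffer="kbywcbzhpc" (len 10), cursors c1@0 c2@0, authorship ..........
After op 5 (move_right): buffer="kbywcbzhpc" (len 10), cursors c1@1 c2@1, authorship ..........
After op 6 (insert('g')): buffer="kggbywcbzhpc" (len 12), cursors c1@3 c2@3, authorship .12.........
After op 7 (add_cursor(1)): buffer="kggbywcbzhpc" (len 12), cursors c3@1 c1@3 c2@3, authorship .12.........

Answer: 3 3 1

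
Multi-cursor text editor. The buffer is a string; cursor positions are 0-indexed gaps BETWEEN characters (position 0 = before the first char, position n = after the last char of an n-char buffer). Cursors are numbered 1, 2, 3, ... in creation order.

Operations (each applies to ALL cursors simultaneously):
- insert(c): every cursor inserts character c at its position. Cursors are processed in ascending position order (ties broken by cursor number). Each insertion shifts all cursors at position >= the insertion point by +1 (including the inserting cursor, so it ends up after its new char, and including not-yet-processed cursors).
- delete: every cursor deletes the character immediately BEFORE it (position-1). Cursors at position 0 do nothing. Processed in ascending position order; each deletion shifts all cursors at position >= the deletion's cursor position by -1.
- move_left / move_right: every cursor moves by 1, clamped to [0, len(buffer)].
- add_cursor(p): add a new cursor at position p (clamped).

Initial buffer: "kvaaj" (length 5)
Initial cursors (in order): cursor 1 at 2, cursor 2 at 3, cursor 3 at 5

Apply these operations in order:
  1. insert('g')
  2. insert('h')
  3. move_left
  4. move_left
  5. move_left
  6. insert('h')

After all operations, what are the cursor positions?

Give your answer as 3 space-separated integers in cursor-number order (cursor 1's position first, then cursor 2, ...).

Answer: 2 6 11

Derivation:
After op 1 (insert('g')): buffer="kvgagajg" (len 8), cursors c1@3 c2@5 c3@8, authorship ..1.2..3
After op 2 (insert('h')): buffer="kvghaghajgh" (len 11), cursors c1@4 c2@7 c3@11, authorship ..11.22..33
After op 3 (move_left): buffer="kvghaghajgh" (len 11), cursors c1@3 c2@6 c3@10, authorship ..11.22..33
After op 4 (move_left): buffer="kvghaghajgh" (len 11), cursors c1@2 c2@5 c3@9, authorship ..11.22..33
After op 5 (move_left): buffer="kvghaghajgh" (len 11), cursors c1@1 c2@4 c3@8, authorship ..11.22..33
After op 6 (insert('h')): buffer="khvghhaghahjgh" (len 14), cursors c1@2 c2@6 c3@11, authorship .1.112.22.3.33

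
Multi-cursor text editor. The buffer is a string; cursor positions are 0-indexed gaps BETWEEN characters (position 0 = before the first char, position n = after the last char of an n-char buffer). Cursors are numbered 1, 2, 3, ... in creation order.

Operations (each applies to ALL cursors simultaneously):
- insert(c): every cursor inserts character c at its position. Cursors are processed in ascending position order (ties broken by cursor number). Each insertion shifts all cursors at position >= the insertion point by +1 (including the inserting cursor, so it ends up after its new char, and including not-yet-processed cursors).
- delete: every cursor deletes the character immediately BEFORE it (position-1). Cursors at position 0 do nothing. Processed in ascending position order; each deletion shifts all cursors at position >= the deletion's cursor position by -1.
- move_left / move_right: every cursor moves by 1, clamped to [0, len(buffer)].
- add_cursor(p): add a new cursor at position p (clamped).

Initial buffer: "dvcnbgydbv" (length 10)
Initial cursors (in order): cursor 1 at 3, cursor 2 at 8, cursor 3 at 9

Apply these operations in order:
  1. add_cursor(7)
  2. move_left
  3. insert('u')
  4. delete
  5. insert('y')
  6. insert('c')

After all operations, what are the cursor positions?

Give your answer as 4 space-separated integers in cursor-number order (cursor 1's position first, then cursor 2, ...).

Answer: 4 13 16 10

Derivation:
After op 1 (add_cursor(7)): buffer="dvcnbgydbv" (len 10), cursors c1@3 c4@7 c2@8 c3@9, authorship ..........
After op 2 (move_left): buffer="dvcnbgydbv" (len 10), cursors c1@2 c4@6 c2@7 c3@8, authorship ..........
After op 3 (insert('u')): buffer="dvucnbguyudubv" (len 14), cursors c1@3 c4@8 c2@10 c3@12, authorship ..1....4.2.3..
After op 4 (delete): buffer="dvcnbgydbv" (len 10), cursors c1@2 c4@6 c2@7 c3@8, authorship ..........
After op 5 (insert('y')): buffer="dvycnbgyyydybv" (len 14), cursors c1@3 c4@8 c2@10 c3@12, authorship ..1....4.2.3..
After op 6 (insert('c')): buffer="dvyccnbgycyycdycbv" (len 18), cursors c1@4 c4@10 c2@13 c3@16, authorship ..11....44.22.33..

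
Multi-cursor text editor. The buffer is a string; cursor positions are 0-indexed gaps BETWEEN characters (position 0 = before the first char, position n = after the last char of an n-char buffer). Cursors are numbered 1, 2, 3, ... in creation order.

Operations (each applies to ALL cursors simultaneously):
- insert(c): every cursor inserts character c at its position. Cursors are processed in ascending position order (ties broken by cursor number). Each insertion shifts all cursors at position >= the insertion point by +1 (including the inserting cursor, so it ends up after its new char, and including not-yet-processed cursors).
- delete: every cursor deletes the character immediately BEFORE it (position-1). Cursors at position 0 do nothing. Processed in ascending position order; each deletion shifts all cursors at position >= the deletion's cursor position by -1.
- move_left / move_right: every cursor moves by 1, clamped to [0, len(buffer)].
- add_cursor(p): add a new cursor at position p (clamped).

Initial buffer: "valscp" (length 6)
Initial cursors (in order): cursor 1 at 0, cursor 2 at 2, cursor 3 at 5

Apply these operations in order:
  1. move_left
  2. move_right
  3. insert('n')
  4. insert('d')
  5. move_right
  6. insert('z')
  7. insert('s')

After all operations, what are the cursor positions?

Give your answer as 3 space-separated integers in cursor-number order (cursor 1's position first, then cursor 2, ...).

After op 1 (move_left): buffer="valscp" (len 6), cursors c1@0 c2@1 c3@4, authorship ......
After op 2 (move_right): buffer="valscp" (len 6), cursors c1@1 c2@2 c3@5, authorship ......
After op 3 (insert('n')): buffer="vnanlscnp" (len 9), cursors c1@2 c2@4 c3@8, authorship .1.2...3.
After op 4 (insert('d')): buffer="vndandlscndp" (len 12), cursors c1@3 c2@6 c3@11, authorship .11.22...33.
After op 5 (move_right): buffer="vndandlscndp" (len 12), cursors c1@4 c2@7 c3@12, authorship .11.22...33.
After op 6 (insert('z')): buffer="vndazndlzscndpz" (len 15), cursors c1@5 c2@9 c3@15, authorship .11.122.2..33.3
After op 7 (insert('s')): buffer="vndazsndlzsscndpzs" (len 18), cursors c1@6 c2@11 c3@18, authorship .11.1122.22..33.33

Answer: 6 11 18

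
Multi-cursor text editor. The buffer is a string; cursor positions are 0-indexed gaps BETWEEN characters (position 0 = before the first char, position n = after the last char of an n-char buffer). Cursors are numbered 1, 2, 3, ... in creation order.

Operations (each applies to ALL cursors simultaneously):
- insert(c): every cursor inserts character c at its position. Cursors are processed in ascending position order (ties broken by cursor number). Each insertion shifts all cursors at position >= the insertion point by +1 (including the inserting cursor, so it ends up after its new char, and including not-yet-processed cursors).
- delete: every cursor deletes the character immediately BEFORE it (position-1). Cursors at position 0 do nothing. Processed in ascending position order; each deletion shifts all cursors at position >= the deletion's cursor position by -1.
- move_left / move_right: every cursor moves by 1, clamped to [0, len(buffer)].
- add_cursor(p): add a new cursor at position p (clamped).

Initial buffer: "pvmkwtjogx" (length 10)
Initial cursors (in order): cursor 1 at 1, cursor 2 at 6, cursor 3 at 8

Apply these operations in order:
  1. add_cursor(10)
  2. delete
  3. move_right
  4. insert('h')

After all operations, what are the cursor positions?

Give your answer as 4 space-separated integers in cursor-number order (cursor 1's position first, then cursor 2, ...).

After op 1 (add_cursor(10)): buffer="pvmkwtjogx" (len 10), cursors c1@1 c2@6 c3@8 c4@10, authorship ..........
After op 2 (delete): buffer="vmkwjg" (len 6), cursors c1@0 c2@4 c3@5 c4@6, authorship ......
After op 3 (move_right): buffer="vmkwjg" (len 6), cursors c1@1 c2@5 c3@6 c4@6, authorship ......
After op 4 (insert('h')): buffer="vhmkwjhghh" (len 10), cursors c1@2 c2@7 c3@10 c4@10, authorship .1....2.34

Answer: 2 7 10 10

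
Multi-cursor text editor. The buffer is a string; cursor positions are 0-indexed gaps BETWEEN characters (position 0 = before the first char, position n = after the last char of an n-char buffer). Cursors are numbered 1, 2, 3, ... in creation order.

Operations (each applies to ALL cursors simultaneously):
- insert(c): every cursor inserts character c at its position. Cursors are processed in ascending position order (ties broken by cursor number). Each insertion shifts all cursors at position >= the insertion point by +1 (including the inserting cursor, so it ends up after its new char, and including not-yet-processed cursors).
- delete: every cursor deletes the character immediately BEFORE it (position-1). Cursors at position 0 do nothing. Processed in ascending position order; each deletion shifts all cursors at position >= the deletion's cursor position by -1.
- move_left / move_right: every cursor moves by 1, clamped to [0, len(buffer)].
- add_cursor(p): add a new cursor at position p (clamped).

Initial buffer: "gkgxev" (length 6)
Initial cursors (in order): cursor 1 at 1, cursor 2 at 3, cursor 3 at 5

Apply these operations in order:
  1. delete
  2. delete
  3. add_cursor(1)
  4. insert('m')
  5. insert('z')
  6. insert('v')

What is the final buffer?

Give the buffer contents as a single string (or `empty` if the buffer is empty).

After op 1 (delete): buffer="kxv" (len 3), cursors c1@0 c2@1 c3@2, authorship ...
After op 2 (delete): buffer="v" (len 1), cursors c1@0 c2@0 c3@0, authorship .
After op 3 (add_cursor(1)): buffer="v" (len 1), cursors c1@0 c2@0 c3@0 c4@1, authorship .
After op 4 (insert('m')): buffer="mmmvm" (len 5), cursors c1@3 c2@3 c3@3 c4@5, authorship 123.4
After op 5 (insert('z')): buffer="mmmzzzvmz" (len 9), cursors c1@6 c2@6 c3@6 c4@9, authorship 123123.44
After op 6 (insert('v')): buffer="mmmzzzvvvvmzv" (len 13), cursors c1@9 c2@9 c3@9 c4@13, authorship 123123123.444

Answer: mmmzzzvvvvmzv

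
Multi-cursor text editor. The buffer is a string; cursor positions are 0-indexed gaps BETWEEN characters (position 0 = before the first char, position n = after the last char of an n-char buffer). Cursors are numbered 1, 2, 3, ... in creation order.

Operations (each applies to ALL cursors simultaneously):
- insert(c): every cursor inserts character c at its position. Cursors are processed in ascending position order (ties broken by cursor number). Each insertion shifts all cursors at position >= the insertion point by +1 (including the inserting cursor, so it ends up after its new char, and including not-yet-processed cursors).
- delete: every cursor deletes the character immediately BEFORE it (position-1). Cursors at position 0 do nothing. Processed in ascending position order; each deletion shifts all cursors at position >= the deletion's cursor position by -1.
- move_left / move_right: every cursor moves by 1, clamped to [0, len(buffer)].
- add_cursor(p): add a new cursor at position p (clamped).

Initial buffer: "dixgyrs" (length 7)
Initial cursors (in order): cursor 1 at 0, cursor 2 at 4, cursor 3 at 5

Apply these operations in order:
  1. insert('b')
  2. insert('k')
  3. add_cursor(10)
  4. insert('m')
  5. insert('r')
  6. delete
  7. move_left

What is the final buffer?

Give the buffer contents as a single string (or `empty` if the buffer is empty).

After op 1 (insert('b')): buffer="bdixgbybrs" (len 10), cursors c1@1 c2@6 c3@8, authorship 1....2.3..
After op 2 (insert('k')): buffer="bkdixgbkybkrs" (len 13), cursors c1@2 c2@8 c3@11, authorship 11....22.33..
After op 3 (add_cursor(10)): buffer="bkdixgbkybkrs" (len 13), cursors c1@2 c2@8 c4@10 c3@11, authorship 11....22.33..
After op 4 (insert('m')): buffer="bkmdixgbkmybmkmrs" (len 17), cursors c1@3 c2@10 c4@13 c3@15, authorship 111....222.3433..
After op 5 (insert('r')): buffer="bkmrdixgbkmrybmrkmrrs" (len 21), cursors c1@4 c2@12 c4@16 c3@19, authorship 1111....2222.344333..
After op 6 (delete): buffer="bkmdixgbkmybmkmrs" (len 17), cursors c1@3 c2@10 c4@13 c3@15, authorship 111....222.3433..
After op 7 (move_left): buffer="bkmdixgbkmybmkmrs" (len 17), cursors c1@2 c2@9 c4@12 c3@14, authorship 111....222.3433..

Answer: bkmdixgbkmybmkmrs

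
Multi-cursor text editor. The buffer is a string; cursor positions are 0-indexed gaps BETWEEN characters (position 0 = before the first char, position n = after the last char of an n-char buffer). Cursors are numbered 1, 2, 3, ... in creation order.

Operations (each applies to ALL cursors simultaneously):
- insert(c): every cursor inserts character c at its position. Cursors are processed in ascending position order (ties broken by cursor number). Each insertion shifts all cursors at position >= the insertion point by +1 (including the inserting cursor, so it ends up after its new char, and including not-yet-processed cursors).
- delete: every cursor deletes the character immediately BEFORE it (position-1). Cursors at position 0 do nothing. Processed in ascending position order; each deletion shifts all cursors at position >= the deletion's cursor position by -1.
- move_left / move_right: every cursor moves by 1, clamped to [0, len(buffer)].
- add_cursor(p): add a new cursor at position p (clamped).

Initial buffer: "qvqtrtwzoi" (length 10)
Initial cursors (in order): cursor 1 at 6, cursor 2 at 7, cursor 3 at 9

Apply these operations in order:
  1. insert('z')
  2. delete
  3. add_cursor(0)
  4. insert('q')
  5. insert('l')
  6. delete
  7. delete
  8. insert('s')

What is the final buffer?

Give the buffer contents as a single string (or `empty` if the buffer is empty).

Answer: sqvqtrtswszosi

Derivation:
After op 1 (insert('z')): buffer="qvqtrtzwzzozi" (len 13), cursors c1@7 c2@9 c3@12, authorship ......1.2..3.
After op 2 (delete): buffer="qvqtrtwzoi" (len 10), cursors c1@6 c2@7 c3@9, authorship ..........
After op 3 (add_cursor(0)): buffer="qvqtrtwzoi" (len 10), cursors c4@0 c1@6 c2@7 c3@9, authorship ..........
After op 4 (insert('q')): buffer="qqvqtrtqwqzoqi" (len 14), cursors c4@1 c1@8 c2@10 c3@13, authorship 4......1.2..3.
After op 5 (insert('l')): buffer="qlqvqtrtqlwqlzoqli" (len 18), cursors c4@2 c1@10 c2@13 c3@17, authorship 44......11.22..33.
After op 6 (delete): buffer="qqvqtrtqwqzoqi" (len 14), cursors c4@1 c1@8 c2@10 c3@13, authorship 4......1.2..3.
After op 7 (delete): buffer="qvqtrtwzoi" (len 10), cursors c4@0 c1@6 c2@7 c3@9, authorship ..........
After op 8 (insert('s')): buffer="sqvqtrtswszosi" (len 14), cursors c4@1 c1@8 c2@10 c3@13, authorship 4......1.2..3.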